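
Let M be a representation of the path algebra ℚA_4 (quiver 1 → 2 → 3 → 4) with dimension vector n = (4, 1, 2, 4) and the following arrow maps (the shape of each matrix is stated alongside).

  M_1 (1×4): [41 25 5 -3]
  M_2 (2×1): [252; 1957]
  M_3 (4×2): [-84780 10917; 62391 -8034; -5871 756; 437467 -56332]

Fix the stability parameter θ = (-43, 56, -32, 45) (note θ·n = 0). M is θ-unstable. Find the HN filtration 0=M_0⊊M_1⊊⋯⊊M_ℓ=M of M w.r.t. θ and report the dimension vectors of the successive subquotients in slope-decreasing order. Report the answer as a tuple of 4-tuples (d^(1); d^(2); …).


Interval decomposition of M: I[1,1]^3, I[1,4], I[3,4], I[4,4]^2.
HN type (ℓ=4): μ^(1)=45; μ^(2)=12; μ^(3)=-32; μ^(4)=-43

((0, 0, 0, 4); (0, 1, 1, 0); (0, 0, 1, 0); (4, 0, 0, 0))


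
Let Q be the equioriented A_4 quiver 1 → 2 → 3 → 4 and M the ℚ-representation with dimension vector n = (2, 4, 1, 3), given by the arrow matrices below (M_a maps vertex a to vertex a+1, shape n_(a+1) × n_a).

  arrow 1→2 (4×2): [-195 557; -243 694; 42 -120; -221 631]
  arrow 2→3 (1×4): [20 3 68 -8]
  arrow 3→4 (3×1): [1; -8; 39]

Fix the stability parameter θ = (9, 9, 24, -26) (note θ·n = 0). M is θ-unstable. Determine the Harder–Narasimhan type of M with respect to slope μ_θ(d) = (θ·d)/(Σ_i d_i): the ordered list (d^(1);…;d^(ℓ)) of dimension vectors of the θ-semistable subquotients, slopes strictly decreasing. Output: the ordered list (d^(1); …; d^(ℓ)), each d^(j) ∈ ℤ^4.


Interval decomposition of M: I[1,2], I[1,4], I[2,2]^2, I[4,4]^2.
HN type (ℓ=3): μ^(1)=9; μ^(2)=4; μ^(3)=-26

((1, 3, 0, 0); (1, 1, 1, 1); (0, 0, 0, 2))


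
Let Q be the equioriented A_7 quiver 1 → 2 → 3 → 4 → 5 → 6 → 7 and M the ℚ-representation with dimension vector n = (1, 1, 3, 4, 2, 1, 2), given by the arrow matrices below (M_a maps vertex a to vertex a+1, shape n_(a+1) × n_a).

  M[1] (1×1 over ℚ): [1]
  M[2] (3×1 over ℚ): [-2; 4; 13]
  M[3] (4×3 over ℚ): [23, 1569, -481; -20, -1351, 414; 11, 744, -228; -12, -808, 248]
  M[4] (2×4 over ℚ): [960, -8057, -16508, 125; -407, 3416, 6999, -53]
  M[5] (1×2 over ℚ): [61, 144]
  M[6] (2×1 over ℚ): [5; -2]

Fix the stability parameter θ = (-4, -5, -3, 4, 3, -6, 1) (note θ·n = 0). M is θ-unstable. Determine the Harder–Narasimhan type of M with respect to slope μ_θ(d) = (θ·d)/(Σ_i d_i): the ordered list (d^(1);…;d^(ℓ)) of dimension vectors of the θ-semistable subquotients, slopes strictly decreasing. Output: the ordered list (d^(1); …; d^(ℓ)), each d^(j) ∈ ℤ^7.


Barcode: M ≅ I[1,7], I[3,4], I[3,5], I[4,4], I[7,7]. HN layers by μ_θ (6 steps, strictly decreasing):
  μ^(1)=4; μ^(2)=7/2; μ^(3)=1; μ^(4)=1/3; μ^(5)=-3; μ^(6)=-9/2

((0, 0, 0, 2, 0, 0, 0); (0, 0, 0, 1, 1, 0, 0); (0, 0, 0, 0, 0, 0, 2); (0, 0, 0, 1, 1, 1, 0); (0, 0, 3, 0, 0, 0, 0); (1, 1, 0, 0, 0, 0, 0))


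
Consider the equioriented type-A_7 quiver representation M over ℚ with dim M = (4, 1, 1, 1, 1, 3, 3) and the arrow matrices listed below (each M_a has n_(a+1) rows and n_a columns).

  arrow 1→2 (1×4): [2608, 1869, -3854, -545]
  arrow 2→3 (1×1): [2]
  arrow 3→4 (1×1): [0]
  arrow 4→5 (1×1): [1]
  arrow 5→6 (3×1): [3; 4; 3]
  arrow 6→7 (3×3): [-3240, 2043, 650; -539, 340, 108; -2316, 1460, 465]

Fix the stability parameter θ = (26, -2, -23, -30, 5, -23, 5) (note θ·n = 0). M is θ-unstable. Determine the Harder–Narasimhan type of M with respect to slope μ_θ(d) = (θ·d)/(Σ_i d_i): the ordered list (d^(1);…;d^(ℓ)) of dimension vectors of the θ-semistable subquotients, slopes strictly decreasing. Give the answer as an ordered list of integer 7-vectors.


Interval decomposition of M: I[1,1]^3, I[1,3], I[4,7], I[6,7]^2.
HN type (ℓ=6): μ^(1)=26; μ^(2)=5; μ^(3)=1/3; μ^(4)=-9; μ^(5)=-23; μ^(6)=-30

((3, 0, 0, 0, 0, 0, 0); (0, 0, 0, 0, 0, 0, 3); (1, 1, 1, 0, 0, 0, 0); (0, 0, 0, 0, 1, 1, 0); (0, 0, 0, 0, 0, 2, 0); (0, 0, 0, 1, 0, 0, 0))


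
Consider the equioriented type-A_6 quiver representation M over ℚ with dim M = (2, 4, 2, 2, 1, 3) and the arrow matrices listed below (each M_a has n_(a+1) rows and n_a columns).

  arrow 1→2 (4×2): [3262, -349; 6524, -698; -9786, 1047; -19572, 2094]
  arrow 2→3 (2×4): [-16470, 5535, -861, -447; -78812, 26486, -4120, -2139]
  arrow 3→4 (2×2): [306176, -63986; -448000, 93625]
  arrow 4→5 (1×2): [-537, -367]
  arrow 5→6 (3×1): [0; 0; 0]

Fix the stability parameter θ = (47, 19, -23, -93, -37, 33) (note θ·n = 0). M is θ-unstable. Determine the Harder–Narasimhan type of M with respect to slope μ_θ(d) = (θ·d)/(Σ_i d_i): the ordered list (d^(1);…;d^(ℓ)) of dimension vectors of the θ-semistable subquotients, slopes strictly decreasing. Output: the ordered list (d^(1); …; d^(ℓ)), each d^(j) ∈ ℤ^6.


Interval decomposition of M: I[1,1], I[1,5], I[2,2]^2, I[2,3], I[4,4], I[6,6]^3.
HN type (ℓ=6): μ^(1)=47; μ^(2)=33; μ^(3)=19; μ^(4)=-2; μ^(5)=-87/5; μ^(6)=-93

((1, 0, 0, 0, 0, 0); (0, 0, 0, 0, 0, 3); (0, 2, 0, 0, 0, 0); (0, 1, 1, 0, 0, 0); (1, 1, 1, 1, 1, 0); (0, 0, 0, 1, 0, 0))


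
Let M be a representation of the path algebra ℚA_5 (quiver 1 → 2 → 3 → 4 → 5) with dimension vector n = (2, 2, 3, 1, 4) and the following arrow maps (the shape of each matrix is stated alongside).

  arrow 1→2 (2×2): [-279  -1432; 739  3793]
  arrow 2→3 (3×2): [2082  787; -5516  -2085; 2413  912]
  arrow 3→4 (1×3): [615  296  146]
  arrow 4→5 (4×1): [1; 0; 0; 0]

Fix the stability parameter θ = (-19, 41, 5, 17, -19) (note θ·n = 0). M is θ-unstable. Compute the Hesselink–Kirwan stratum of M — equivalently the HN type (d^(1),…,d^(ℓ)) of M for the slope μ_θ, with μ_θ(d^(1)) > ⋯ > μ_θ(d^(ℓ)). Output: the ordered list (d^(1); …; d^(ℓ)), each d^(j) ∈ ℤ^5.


Barcode: M ≅ I[1,3], I[1,5], I[3,3], I[5,5]^3. HN layers by μ_θ (4 steps, strictly decreasing):
  μ^(1)=23; μ^(2)=11; μ^(3)=5; μ^(4)=-19

((0, 1, 1, 0, 0); (0, 1, 1, 1, 1); (0, 0, 1, 0, 0); (2, 0, 0, 0, 3))


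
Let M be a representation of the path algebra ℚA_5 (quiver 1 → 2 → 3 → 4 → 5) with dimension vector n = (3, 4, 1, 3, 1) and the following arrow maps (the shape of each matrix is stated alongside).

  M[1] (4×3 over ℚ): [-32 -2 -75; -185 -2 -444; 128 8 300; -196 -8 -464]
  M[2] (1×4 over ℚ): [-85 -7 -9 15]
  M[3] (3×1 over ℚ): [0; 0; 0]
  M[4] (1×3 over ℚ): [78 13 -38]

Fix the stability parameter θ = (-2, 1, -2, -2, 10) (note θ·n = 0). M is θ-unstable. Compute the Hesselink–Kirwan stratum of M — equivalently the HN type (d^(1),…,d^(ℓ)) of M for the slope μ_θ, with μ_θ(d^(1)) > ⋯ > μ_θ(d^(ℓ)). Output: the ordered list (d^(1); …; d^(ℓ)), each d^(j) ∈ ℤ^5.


Barcode: M ≅ I[1,1], I[1,2], I[1,3], I[2,2]^2, I[4,4]^2, I[4,5]. HN layers by μ_θ (4 steps, strictly decreasing):
  μ^(1)=10; μ^(2)=1; μ^(3)=-1/2; μ^(4)=-2

((0, 0, 0, 0, 1); (0, 3, 0, 0, 0); (0, 1, 1, 0, 0); (3, 0, 0, 3, 0))


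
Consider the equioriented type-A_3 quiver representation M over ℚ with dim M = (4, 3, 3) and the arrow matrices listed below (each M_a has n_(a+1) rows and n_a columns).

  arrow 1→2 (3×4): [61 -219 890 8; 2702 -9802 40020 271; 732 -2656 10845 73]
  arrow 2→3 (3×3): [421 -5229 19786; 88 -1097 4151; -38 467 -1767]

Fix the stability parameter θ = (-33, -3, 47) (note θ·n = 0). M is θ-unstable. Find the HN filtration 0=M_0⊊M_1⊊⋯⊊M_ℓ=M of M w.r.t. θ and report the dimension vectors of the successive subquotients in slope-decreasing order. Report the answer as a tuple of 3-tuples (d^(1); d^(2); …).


Barcode: M ≅ I[1,1], I[1,2], I[1,3]^2, I[3,3]. HN layers by μ_θ (3 steps, strictly decreasing):
  μ^(1)=47; μ^(2)=-3; μ^(3)=-33

((0, 0, 3); (0, 3, 0); (4, 0, 0))


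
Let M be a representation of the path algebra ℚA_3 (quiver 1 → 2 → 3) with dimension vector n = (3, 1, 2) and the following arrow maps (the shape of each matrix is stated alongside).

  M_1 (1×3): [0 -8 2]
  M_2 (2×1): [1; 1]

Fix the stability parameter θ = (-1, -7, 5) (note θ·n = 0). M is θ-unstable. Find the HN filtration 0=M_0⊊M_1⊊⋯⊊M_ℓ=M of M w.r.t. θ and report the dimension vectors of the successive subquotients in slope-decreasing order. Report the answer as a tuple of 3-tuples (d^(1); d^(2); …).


Barcode: M ≅ I[1,1]^2, I[1,3], I[3,3]. HN layers by μ_θ (3 steps, strictly decreasing):
  μ^(1)=5; μ^(2)=-1; μ^(3)=-4

((0, 0, 2); (2, 0, 0); (1, 1, 0))


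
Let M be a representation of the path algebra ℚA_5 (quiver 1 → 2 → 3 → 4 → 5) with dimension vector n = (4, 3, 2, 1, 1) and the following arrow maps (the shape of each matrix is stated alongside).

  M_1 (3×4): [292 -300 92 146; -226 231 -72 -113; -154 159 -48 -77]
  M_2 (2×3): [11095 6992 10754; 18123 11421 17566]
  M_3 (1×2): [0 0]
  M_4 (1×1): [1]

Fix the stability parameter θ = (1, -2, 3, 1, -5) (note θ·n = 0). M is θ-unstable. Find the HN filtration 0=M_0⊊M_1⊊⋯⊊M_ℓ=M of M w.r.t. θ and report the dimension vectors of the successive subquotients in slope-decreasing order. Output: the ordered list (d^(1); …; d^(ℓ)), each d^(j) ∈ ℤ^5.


Barcode: M ≅ I[1,1]^2, I[1,3]^2, I[2,2], I[4,5]. HN layers by μ_θ (4 steps, strictly decreasing):
  μ^(1)=3; μ^(2)=1; μ^(3)=-1/2; μ^(4)=-2

((0, 0, 2, 0, 0); (2, 0, 0, 0, 0); (2, 2, 0, 0, 0); (0, 1, 0, 1, 1))


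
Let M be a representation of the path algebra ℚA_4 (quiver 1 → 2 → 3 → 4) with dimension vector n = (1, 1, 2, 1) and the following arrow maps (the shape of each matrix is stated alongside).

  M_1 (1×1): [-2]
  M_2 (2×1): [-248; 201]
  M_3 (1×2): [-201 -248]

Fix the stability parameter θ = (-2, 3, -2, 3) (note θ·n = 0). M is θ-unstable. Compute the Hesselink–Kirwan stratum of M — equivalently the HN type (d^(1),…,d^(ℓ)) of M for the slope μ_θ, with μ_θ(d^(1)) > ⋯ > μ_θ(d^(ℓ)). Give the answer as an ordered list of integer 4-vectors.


Interval decomposition of M: I[1,3], I[3,4].
HN type (ℓ=3): μ^(1)=3; μ^(2)=1/2; μ^(3)=-2

((0, 0, 0, 1); (0, 1, 1, 0); (1, 0, 1, 0))


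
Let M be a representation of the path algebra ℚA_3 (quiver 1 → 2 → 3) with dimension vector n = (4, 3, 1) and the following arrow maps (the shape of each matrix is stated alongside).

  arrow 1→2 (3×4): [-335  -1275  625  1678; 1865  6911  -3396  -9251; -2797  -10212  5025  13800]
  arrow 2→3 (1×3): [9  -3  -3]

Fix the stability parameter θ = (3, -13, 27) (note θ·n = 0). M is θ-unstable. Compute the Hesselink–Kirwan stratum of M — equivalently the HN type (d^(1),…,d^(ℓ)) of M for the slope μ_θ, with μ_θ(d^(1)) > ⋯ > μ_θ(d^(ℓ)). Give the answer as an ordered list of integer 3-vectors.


Via rank(M_{q-1}∘⋯∘M_p): M ≅ I[1,1], I[1,2]^2, I[1,3].
μ_θ-semistable layers: μ^(1)=27; μ^(2)=3; μ^(3)=-5

((0, 0, 1); (1, 0, 0); (3, 3, 0))


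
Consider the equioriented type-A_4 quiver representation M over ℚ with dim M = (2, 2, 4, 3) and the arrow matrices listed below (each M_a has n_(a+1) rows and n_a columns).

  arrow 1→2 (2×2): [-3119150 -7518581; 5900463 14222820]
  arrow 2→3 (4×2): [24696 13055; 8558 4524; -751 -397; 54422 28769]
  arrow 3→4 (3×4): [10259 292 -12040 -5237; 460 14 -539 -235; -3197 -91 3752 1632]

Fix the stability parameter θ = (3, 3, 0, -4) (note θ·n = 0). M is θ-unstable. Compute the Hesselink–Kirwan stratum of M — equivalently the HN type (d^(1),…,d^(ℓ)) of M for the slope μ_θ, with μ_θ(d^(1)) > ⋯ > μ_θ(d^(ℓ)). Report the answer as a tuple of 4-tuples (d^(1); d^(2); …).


Interval decomposition of M: I[1,4]^2, I[3,3], I[3,4].
HN type (ℓ=3): μ^(1)=1/2; μ^(2)=0; μ^(3)=-2

((2, 2, 2, 2); (0, 0, 1, 0); (0, 0, 1, 1))


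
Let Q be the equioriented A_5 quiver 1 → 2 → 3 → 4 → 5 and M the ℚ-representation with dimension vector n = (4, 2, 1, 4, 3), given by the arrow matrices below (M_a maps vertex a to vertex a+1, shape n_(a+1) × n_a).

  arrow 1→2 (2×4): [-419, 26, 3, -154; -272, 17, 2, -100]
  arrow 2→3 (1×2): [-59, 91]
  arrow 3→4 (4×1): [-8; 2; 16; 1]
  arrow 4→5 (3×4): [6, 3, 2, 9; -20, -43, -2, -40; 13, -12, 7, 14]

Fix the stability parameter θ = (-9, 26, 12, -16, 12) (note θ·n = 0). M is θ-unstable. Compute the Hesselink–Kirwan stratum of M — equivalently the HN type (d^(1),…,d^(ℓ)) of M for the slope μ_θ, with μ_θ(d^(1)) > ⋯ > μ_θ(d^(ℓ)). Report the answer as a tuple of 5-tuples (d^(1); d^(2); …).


Via rank(M_{q-1}∘⋯∘M_p): M ≅ I[1,1]^2, I[1,2], I[1,5], I[4,4], I[4,5]^2.
μ_θ-semistable layers: μ^(1)=26; μ^(2)=12; μ^(3)=22/3; μ^(4)=-9; μ^(5)=-16

((0, 1, 0, 0, 0); (0, 0, 0, 0, 3); (0, 1, 1, 1, 0); (4, 0, 0, 0, 0); (0, 0, 0, 3, 0))


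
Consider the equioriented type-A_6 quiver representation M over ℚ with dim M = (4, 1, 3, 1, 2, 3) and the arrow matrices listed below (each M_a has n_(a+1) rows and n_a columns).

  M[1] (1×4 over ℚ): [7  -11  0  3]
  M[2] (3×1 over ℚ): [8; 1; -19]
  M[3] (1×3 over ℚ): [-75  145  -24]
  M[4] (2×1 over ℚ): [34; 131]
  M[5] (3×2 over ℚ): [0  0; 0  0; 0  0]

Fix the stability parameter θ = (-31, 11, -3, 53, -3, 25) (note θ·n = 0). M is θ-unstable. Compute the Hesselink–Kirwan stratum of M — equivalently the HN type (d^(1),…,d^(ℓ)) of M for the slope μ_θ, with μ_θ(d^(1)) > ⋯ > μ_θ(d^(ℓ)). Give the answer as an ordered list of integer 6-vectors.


Interval decomposition of M: I[1,1]^3, I[1,5], I[3,3]^2, I[5,5], I[6,6]^3.
HN type (ℓ=4): μ^(1)=25; μ^(2)=4; μ^(3)=-3; μ^(4)=-31

((0, 0, 0, 1, 1, 3); (0, 1, 1, 0, 0, 0); (0, 0, 2, 0, 1, 0); (4, 0, 0, 0, 0, 0))


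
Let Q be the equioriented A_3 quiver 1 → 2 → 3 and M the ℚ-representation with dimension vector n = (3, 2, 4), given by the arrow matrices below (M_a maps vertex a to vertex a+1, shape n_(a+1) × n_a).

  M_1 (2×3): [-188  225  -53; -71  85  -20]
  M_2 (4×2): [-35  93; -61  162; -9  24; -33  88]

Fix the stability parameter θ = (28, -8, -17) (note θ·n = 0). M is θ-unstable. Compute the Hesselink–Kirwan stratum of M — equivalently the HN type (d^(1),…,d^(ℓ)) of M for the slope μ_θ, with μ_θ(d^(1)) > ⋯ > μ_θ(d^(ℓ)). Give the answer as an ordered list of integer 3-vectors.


Via rank(M_{q-1}∘⋯∘M_p): M ≅ I[1,1], I[1,3]^2, I[3,3]^2.
μ_θ-semistable layers: μ^(1)=28; μ^(2)=1; μ^(3)=-17

((1, 0, 0); (2, 2, 2); (0, 0, 2))


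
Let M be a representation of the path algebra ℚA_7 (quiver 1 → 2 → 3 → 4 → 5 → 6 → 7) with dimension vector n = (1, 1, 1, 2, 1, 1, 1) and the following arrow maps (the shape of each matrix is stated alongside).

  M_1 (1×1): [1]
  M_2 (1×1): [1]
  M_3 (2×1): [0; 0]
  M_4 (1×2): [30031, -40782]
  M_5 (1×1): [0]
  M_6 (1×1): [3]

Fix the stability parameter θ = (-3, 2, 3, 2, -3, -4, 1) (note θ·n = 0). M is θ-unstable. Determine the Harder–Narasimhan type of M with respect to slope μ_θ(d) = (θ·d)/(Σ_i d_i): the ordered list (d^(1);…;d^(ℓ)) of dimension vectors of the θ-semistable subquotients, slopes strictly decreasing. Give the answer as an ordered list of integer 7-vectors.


Via rank(M_{q-1}∘⋯∘M_p): M ≅ I[1,3], I[4,4], I[4,5], I[6,7].
μ_θ-semistable layers: μ^(1)=3; μ^(2)=2; μ^(3)=1; μ^(4)=-1/2; μ^(5)=-3; μ^(6)=-4

((0, 0, 1, 0, 0, 0, 0); (0, 1, 0, 1, 0, 0, 0); (0, 0, 0, 0, 0, 0, 1); (0, 0, 0, 1, 1, 0, 0); (1, 0, 0, 0, 0, 0, 0); (0, 0, 0, 0, 0, 1, 0))


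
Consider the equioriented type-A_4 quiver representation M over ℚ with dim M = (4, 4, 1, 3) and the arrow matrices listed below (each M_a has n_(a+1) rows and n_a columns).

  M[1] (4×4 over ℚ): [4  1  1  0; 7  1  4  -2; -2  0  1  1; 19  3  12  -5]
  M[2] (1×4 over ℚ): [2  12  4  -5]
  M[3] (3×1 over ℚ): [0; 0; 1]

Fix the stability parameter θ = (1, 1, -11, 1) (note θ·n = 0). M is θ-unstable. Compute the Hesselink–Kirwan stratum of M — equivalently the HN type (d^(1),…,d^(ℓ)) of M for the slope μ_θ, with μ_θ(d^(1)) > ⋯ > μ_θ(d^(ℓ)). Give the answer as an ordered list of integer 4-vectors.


Interval decomposition of M: I[1,2]^3, I[1,4], I[4,4]^2.
HN type (ℓ=2): μ^(1)=1; μ^(2)=-3

((3, 3, 0, 3); (1, 1, 1, 0))


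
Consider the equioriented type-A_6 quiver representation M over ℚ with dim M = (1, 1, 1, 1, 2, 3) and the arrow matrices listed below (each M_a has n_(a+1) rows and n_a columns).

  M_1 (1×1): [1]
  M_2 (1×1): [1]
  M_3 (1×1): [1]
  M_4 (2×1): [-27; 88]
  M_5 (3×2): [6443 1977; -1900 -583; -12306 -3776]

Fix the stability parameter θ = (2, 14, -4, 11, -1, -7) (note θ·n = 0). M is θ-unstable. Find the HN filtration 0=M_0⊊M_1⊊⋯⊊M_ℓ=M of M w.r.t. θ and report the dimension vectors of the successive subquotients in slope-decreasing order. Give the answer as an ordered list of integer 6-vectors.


Via rank(M_{q-1}∘⋯∘M_p): M ≅ I[1,6], I[5,6], I[6,6].
μ_θ-semistable layers: μ^(1)=13/5; μ^(2)=2; μ^(3)=-4; μ^(4)=-7

((0, 1, 1, 1, 1, 1); (1, 0, 0, 0, 0, 0); (0, 0, 0, 0, 1, 1); (0, 0, 0, 0, 0, 1))


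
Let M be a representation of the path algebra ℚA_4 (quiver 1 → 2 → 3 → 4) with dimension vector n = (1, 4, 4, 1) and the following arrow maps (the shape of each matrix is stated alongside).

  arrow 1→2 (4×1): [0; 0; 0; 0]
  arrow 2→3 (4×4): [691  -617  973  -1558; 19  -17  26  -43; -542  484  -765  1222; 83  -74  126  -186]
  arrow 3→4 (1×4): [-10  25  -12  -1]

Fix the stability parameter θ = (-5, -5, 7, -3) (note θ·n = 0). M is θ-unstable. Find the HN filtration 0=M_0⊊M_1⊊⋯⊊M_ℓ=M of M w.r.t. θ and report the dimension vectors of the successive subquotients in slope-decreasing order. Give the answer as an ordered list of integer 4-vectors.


Via rank(M_{q-1}∘⋯∘M_p): M ≅ I[1,1], I[2,3]^3, I[2,4].
μ_θ-semistable layers: μ^(1)=7; μ^(2)=2; μ^(3)=-5

((0, 0, 3, 0); (0, 0, 1, 1); (1, 4, 0, 0))


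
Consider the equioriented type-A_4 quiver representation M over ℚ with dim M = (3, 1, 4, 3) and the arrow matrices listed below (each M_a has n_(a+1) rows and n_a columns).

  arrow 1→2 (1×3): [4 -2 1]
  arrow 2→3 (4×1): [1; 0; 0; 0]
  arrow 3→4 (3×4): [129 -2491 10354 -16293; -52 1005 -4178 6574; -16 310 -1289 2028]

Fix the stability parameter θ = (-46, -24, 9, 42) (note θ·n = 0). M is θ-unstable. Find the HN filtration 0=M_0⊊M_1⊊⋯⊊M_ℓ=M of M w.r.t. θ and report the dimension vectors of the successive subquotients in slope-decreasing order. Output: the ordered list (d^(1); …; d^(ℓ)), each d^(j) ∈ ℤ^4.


Via rank(M_{q-1}∘⋯∘M_p): M ≅ I[1,1]^2, I[1,4], I[3,3], I[3,4]^2.
μ_θ-semistable layers: μ^(1)=42; μ^(2)=9; μ^(3)=-24; μ^(4)=-46

((0, 0, 0, 3); (0, 0, 4, 0); (0, 1, 0, 0); (3, 0, 0, 0))


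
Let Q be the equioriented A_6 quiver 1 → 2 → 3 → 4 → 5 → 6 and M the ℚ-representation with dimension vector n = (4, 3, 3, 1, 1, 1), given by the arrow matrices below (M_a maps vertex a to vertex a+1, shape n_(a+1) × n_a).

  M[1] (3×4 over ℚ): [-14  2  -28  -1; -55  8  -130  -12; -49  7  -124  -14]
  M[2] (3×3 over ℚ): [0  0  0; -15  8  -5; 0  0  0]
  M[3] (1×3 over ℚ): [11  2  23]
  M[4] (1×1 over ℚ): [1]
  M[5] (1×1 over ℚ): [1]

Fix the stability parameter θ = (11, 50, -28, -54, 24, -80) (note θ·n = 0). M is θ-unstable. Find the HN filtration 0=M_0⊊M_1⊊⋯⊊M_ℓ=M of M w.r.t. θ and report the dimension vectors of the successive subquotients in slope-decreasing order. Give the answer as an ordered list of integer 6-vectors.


Barcode: M ≅ I[1,1], I[1,2]^2, I[1,6], I[3,3]^2. HN layers by μ_θ (4 steps, strictly decreasing):
  μ^(1)=50; μ^(2)=11; μ^(3)=-77/6; μ^(4)=-28

((0, 2, 0, 0, 0, 0); (3, 0, 0, 0, 0, 0); (1, 1, 1, 1, 1, 1); (0, 0, 2, 0, 0, 0))


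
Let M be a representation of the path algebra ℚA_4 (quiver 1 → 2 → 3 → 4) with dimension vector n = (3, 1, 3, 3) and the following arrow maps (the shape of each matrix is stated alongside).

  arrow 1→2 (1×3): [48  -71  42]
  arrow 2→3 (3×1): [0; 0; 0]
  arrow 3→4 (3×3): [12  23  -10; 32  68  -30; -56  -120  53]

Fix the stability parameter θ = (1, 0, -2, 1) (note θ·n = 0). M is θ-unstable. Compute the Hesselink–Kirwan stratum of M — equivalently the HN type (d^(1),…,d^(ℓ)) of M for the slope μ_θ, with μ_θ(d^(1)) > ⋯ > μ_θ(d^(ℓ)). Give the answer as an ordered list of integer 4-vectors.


Via rank(M_{q-1}∘⋯∘M_p): M ≅ I[1,1]^2, I[1,2], I[3,3], I[3,4]^2, I[4,4].
μ_θ-semistable layers: μ^(1)=1; μ^(2)=1/2; μ^(3)=-2

((2, 0, 0, 3); (1, 1, 0, 0); (0, 0, 3, 0))


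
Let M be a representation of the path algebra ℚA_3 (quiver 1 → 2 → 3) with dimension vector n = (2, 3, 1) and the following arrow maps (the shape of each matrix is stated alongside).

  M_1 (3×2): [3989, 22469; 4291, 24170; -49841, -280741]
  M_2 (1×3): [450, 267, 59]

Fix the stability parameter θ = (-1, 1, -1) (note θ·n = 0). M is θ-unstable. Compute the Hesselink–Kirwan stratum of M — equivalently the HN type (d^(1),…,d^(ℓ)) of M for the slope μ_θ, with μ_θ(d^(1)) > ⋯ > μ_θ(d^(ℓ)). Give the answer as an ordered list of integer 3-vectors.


Interval decomposition of M: I[1,2], I[1,3], I[2,2].
HN type (ℓ=3): μ^(1)=1; μ^(2)=0; μ^(3)=-1

((0, 2, 0); (0, 1, 1); (2, 0, 0))


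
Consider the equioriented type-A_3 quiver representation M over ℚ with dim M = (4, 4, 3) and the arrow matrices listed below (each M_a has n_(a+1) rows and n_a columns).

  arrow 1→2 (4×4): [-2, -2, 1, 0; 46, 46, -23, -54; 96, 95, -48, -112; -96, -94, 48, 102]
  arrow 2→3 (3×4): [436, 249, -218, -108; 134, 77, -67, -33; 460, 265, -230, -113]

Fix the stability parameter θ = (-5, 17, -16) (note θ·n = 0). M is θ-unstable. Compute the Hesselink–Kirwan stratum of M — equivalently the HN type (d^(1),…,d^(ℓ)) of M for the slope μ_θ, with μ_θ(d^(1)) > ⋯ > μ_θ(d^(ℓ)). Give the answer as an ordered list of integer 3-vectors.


Via rank(M_{q-1}∘⋯∘M_p): M ≅ I[1,1], I[1,3]^3, I[2,2].
μ_θ-semistable layers: μ^(1)=17; μ^(2)=1/2; μ^(3)=-5

((0, 1, 0); (0, 3, 3); (4, 0, 0))


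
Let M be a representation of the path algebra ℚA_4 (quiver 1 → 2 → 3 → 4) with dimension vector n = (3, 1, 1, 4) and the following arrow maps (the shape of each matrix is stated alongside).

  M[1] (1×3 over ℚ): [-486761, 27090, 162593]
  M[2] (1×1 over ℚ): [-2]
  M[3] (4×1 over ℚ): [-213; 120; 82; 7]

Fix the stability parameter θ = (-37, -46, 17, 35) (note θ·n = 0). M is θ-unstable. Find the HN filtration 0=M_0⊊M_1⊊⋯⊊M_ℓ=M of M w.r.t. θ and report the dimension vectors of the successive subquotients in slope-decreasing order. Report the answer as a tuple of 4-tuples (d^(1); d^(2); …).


Via rank(M_{q-1}∘⋯∘M_p): M ≅ I[1,1]^2, I[1,4], I[4,4]^3.
μ_θ-semistable layers: μ^(1)=35; μ^(2)=17; μ^(3)=-37; μ^(4)=-83/2

((0, 0, 0, 4); (0, 0, 1, 0); (2, 0, 0, 0); (1, 1, 0, 0))


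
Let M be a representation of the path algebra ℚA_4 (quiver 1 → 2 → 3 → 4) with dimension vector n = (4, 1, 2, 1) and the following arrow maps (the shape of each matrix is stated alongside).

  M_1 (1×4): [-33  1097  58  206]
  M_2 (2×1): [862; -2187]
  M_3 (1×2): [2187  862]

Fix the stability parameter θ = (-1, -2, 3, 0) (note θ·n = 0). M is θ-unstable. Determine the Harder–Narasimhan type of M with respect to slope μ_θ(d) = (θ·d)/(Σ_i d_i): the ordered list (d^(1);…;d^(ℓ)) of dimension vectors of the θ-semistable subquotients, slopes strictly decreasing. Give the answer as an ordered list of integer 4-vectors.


Barcode: M ≅ I[1,1]^3, I[1,3], I[3,4]. HN layers by μ_θ (4 steps, strictly decreasing):
  μ^(1)=3; μ^(2)=3/2; μ^(3)=-1; μ^(4)=-3/2

((0, 0, 1, 0); (0, 0, 1, 1); (3, 0, 0, 0); (1, 1, 0, 0))


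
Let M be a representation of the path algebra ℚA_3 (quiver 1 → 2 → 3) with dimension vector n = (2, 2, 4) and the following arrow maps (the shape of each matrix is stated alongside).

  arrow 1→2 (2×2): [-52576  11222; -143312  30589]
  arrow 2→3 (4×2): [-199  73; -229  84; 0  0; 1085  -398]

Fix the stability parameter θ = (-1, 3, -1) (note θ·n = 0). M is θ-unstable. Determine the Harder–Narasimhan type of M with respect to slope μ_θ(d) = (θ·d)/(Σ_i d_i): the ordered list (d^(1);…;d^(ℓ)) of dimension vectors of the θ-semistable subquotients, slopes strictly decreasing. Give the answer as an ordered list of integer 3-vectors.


Interval decomposition of M: I[1,1], I[1,3], I[2,3], I[3,3]^2.
HN type (ℓ=2): μ^(1)=1; μ^(2)=-1

((0, 2, 2); (2, 0, 2))


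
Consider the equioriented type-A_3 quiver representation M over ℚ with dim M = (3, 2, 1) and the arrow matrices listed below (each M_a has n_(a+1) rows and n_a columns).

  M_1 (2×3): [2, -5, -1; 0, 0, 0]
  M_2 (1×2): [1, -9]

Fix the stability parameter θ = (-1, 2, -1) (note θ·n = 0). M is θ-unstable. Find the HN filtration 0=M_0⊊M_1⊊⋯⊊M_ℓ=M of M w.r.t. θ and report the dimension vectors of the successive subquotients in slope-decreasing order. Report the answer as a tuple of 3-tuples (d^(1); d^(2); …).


Interval decomposition of M: I[1,1]^2, I[1,3], I[2,2].
HN type (ℓ=3): μ^(1)=2; μ^(2)=1/2; μ^(3)=-1

((0, 1, 0); (0, 1, 1); (3, 0, 0))


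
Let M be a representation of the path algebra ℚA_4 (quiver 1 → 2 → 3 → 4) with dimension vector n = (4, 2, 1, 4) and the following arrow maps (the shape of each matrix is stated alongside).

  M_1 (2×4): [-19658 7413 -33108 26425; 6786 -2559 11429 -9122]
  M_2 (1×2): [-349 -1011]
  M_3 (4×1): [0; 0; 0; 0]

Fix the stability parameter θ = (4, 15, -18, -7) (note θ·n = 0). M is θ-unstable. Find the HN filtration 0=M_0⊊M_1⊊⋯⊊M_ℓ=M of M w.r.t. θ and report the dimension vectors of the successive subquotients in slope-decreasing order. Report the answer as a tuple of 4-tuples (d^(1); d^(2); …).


Interval decomposition of M: I[1,1]^2, I[1,2], I[1,3], I[4,4]^4.
HN type (ℓ=4): μ^(1)=15; μ^(2)=4; μ^(3)=1/3; μ^(4)=-7

((0, 1, 0, 0); (3, 0, 0, 0); (1, 1, 1, 0); (0, 0, 0, 4))


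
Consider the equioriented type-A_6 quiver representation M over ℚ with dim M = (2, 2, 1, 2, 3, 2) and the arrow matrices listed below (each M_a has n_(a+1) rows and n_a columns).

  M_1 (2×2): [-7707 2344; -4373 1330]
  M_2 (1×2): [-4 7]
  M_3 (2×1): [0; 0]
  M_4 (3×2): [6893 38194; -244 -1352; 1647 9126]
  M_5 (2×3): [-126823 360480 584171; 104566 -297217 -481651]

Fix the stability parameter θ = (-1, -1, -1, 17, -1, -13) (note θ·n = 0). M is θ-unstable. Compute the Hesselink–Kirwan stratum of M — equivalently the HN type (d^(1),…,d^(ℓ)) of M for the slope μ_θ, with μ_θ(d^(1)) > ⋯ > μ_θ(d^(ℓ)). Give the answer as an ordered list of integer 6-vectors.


Barcode: M ≅ I[1,2], I[1,3], I[4,4], I[4,6], I[5,5], I[5,6]. HN layers by μ_θ (4 steps, strictly decreasing):
  μ^(1)=17; μ^(2)=1; μ^(3)=-1; μ^(4)=-7

((0, 0, 0, 1, 0, 0); (0, 0, 0, 1, 1, 1); (2, 2, 1, 0, 1, 0); (0, 0, 0, 0, 1, 1))


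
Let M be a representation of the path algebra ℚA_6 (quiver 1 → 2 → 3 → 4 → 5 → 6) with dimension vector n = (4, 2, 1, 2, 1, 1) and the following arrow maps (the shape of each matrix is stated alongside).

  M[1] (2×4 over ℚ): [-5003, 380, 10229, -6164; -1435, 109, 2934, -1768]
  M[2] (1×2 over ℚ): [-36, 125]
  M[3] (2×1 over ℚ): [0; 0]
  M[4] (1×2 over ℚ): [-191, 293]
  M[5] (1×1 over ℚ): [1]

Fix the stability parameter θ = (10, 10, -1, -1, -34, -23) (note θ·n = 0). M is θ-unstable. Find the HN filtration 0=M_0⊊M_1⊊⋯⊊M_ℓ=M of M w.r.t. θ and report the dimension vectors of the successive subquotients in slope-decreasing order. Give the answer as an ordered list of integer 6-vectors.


Via rank(M_{q-1}∘⋯∘M_p): M ≅ I[1,1]^2, I[1,2], I[1,3], I[4,4], I[4,6].
μ_θ-semistable layers: μ^(1)=10; μ^(2)=19/3; μ^(3)=-1; μ^(4)=-58/3

((3, 1, 0, 0, 0, 0); (1, 1, 1, 0, 0, 0); (0, 0, 0, 1, 0, 0); (0, 0, 0, 1, 1, 1))


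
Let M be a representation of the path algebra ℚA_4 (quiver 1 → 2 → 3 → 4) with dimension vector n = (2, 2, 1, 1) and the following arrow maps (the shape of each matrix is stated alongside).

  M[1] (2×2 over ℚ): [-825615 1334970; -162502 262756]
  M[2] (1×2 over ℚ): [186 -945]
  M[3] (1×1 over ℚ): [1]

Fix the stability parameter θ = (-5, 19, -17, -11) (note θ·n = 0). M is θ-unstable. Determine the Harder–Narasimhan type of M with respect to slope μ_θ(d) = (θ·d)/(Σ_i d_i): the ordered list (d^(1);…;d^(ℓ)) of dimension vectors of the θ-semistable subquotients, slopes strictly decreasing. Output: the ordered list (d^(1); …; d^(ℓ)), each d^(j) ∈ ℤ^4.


Via rank(M_{q-1}∘⋯∘M_p): M ≅ I[1,1], I[1,2], I[2,4].
μ_θ-semistable layers: μ^(1)=19; μ^(2)=-3; μ^(3)=-5

((0, 1, 0, 0); (0, 1, 1, 1); (2, 0, 0, 0))


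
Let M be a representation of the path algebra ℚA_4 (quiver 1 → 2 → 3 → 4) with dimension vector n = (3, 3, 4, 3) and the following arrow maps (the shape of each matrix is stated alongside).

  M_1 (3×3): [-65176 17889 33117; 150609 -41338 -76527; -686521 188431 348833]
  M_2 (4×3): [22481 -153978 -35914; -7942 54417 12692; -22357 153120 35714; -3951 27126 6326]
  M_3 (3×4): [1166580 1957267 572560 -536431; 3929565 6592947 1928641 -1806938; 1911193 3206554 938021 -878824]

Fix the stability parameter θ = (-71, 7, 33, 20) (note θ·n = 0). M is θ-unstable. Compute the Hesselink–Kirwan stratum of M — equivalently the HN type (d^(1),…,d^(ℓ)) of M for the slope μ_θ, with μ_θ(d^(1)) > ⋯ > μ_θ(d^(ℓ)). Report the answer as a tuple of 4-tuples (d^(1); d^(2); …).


Interval decomposition of M: I[1,2], I[1,4]^2, I[3,3], I[3,4].
HN type (ℓ=4): μ^(1)=33; μ^(2)=53/2; μ^(3)=7; μ^(4)=-71

((0, 0, 1, 0); (0, 0, 3, 3); (0, 3, 0, 0); (3, 0, 0, 0))


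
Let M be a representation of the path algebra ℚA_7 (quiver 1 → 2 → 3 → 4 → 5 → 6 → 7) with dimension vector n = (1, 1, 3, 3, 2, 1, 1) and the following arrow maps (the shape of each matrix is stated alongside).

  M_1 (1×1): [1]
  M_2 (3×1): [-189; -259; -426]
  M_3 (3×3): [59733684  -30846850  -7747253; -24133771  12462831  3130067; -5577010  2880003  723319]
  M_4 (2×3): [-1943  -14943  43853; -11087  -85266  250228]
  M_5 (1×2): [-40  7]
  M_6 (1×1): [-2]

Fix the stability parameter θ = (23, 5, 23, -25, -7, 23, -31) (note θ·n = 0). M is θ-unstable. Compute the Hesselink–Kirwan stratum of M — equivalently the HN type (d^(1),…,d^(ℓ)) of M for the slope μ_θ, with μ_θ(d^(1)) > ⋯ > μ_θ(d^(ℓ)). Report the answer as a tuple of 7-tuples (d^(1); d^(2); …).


Barcode: M ≅ I[1,5], I[3,4], I[3,7]. HN layers by μ_θ (3 steps, strictly decreasing):
  μ^(1)=19/5; μ^(2)=-1; μ^(3)=-17/5

((1, 1, 1, 1, 1, 0, 0); (0, 0, 1, 1, 0, 0, 0); (0, 0, 1, 1, 1, 1, 1))


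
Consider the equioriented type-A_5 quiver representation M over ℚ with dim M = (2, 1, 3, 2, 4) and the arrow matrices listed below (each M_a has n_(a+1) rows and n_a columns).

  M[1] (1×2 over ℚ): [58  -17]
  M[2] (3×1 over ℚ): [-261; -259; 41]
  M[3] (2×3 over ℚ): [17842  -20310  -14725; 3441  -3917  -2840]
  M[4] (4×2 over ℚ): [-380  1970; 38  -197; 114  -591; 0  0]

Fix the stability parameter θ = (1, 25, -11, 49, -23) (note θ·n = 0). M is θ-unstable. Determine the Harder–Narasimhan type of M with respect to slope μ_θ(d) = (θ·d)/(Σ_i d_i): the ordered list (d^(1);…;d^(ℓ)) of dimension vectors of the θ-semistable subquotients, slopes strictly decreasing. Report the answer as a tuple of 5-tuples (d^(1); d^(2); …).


Interval decomposition of M: I[1,1], I[1,4], I[3,3], I[3,5], I[5,5]^3.
HN type (ℓ=6): μ^(1)=49; μ^(2)=13; μ^(3)=7; μ^(4)=1; μ^(5)=-11; μ^(6)=-23

((0, 0, 0, 1, 0); (0, 0, 0, 1, 1); (0, 1, 1, 0, 0); (2, 0, 0, 0, 0); (0, 0, 2, 0, 0); (0, 0, 0, 0, 3))


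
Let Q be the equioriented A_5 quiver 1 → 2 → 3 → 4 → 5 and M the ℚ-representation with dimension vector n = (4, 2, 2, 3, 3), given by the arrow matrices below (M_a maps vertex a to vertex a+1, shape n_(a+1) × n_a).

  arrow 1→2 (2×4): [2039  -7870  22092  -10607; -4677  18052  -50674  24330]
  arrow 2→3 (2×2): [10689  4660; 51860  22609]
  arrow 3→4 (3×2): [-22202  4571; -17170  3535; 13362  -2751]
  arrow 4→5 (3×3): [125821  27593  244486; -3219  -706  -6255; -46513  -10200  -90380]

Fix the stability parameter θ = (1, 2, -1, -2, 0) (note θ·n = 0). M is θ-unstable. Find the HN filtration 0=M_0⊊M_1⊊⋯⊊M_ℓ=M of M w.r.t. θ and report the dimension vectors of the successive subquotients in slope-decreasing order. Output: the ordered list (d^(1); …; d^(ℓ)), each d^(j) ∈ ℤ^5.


Interval decomposition of M: I[1,1]^2, I[1,3], I[1,5], I[4,5]^2.
HN type (ℓ=4): μ^(1)=1; μ^(2)=2/3; μ^(3)=0; μ^(4)=-2

((2, 0, 0, 0, 0); (1, 1, 1, 0, 0); (1, 1, 1, 1, 3); (0, 0, 0, 2, 0))


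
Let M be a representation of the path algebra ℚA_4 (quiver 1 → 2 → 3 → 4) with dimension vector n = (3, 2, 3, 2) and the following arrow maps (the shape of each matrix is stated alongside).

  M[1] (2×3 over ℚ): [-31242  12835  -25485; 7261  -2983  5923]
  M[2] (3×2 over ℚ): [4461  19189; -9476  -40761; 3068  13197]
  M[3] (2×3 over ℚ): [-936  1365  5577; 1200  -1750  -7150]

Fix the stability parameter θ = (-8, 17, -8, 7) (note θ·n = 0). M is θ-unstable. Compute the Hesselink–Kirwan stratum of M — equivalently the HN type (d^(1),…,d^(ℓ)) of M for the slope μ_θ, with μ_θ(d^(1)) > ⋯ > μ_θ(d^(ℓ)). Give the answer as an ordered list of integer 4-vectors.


Via rank(M_{q-1}∘⋯∘M_p): M ≅ I[1,1], I[1,3]^2, I[3,4], I[4,4].
μ_θ-semistable layers: μ^(1)=7; μ^(2)=9/2; μ^(3)=-8

((0, 0, 0, 2); (0, 2, 2, 0); (3, 0, 1, 0))


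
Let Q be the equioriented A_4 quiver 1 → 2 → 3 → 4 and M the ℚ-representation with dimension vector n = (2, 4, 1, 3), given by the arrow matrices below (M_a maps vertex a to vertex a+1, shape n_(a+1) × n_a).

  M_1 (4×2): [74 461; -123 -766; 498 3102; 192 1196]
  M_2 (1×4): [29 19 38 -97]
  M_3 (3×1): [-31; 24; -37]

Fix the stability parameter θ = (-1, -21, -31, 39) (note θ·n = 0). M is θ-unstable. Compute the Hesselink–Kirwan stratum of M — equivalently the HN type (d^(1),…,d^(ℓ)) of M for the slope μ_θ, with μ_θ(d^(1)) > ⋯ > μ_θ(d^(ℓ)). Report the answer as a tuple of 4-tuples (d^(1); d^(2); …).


Via rank(M_{q-1}∘⋯∘M_p): M ≅ I[1,2], I[1,4], I[2,2]^2, I[4,4]^2.
μ_θ-semistable layers: μ^(1)=39; μ^(2)=-11; μ^(3)=-53/3; μ^(4)=-21

((0, 0, 0, 3); (1, 1, 0, 0); (1, 1, 1, 0); (0, 2, 0, 0))


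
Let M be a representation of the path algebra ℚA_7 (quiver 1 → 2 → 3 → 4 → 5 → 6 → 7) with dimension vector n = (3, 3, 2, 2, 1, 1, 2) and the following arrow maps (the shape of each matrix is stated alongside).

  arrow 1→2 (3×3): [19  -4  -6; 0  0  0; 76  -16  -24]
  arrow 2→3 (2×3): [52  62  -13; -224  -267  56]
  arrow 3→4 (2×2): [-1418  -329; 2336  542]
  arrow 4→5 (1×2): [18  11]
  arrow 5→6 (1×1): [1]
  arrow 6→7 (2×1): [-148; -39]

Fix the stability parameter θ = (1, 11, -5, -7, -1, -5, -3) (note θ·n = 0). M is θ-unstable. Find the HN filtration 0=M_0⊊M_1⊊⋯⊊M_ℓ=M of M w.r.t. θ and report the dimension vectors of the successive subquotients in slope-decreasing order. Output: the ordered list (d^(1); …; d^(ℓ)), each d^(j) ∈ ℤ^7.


Via rank(M_{q-1}∘⋯∘M_p): M ≅ I[1,1]^2, I[1,2], I[2,4], I[2,7], I[7,7].
μ_θ-semistable layers: μ^(1)=11; μ^(2)=1; μ^(3)=-1/3; μ^(4)=-5/3; μ^(5)=-3

((0, 1, 0, 0, 0, 0, 0); (3, 0, 0, 0, 0, 0, 0); (0, 1, 1, 1, 0, 0, 0); (0, 1, 1, 1, 1, 1, 1); (0, 0, 0, 0, 0, 0, 1))


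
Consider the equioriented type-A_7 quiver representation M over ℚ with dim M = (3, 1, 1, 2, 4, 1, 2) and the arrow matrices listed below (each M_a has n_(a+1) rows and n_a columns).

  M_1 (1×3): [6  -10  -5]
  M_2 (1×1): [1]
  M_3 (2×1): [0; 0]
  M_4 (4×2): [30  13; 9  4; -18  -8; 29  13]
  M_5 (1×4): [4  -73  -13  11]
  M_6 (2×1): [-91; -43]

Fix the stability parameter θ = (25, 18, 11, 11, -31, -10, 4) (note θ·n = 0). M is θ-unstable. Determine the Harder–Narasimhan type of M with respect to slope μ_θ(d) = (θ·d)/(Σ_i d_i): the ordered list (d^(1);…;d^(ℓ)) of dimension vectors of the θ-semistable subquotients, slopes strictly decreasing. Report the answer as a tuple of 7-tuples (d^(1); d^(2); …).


Interval decomposition of M: I[1,1]^2, I[1,3], I[4,5], I[4,7], I[5,5]^2, I[7,7].
HN type (ℓ=5): μ^(1)=25; μ^(2)=18; μ^(3)=4; μ^(4)=-10; μ^(5)=-31

((2, 0, 0, 0, 0, 0, 0); (1, 1, 1, 0, 0, 0, 0); (0, 0, 0, 0, 0, 0, 2); (0, 0, 0, 2, 2, 1, 0); (0, 0, 0, 0, 2, 0, 0))


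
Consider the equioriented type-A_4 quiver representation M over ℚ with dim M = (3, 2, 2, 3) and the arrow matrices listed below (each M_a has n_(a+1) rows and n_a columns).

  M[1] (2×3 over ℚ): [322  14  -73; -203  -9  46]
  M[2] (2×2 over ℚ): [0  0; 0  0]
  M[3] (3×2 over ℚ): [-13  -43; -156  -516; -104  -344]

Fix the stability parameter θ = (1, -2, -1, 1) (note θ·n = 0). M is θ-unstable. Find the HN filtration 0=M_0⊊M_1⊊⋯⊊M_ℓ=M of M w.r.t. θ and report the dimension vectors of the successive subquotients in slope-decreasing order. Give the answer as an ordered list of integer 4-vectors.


Barcode: M ≅ I[1,1], I[1,2]^2, I[3,3], I[3,4], I[4,4]^2. HN layers by μ_θ (3 steps, strictly decreasing):
  μ^(1)=1; μ^(2)=-1/2; μ^(3)=-1

((1, 0, 0, 3); (2, 2, 0, 0); (0, 0, 2, 0))


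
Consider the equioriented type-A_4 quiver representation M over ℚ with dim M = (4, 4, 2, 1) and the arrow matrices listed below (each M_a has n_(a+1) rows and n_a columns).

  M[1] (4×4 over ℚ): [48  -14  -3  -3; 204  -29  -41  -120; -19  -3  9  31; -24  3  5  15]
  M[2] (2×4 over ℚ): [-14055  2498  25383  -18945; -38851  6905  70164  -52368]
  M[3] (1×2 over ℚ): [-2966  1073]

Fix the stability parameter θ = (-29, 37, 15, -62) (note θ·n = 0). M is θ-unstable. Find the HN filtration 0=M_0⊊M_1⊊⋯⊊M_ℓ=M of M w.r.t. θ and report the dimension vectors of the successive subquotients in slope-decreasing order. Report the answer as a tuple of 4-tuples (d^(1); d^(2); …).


Barcode: M ≅ I[1,2]^2, I[1,3], I[1,4]. HN layers by μ_θ (4 steps, strictly decreasing):
  μ^(1)=37; μ^(2)=26; μ^(3)=-10/3; μ^(4)=-29

((0, 2, 0, 0); (0, 1, 1, 0); (0, 1, 1, 1); (4, 0, 0, 0))


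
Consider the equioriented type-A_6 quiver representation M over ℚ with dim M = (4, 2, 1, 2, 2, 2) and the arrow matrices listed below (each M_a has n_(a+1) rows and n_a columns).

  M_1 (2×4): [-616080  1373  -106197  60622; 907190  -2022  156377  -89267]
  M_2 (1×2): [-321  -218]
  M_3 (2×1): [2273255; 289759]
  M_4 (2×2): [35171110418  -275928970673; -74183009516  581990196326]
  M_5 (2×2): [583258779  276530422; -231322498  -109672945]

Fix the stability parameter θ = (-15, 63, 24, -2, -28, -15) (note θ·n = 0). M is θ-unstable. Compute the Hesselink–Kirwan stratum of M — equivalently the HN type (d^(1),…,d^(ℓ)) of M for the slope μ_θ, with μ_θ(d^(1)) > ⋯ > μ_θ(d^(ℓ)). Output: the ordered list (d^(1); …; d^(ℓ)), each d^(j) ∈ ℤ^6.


Barcode: M ≅ I[1,1]^2, I[1,2], I[1,6], I[4,4], I[5,6]. HN layers by μ_θ (5 steps, strictly decreasing):
  μ^(1)=63; μ^(2)=42/5; μ^(3)=-2; μ^(4)=-15; μ^(5)=-28

((0, 1, 0, 0, 0, 0); (0, 1, 1, 1, 1, 1); (0, 0, 0, 1, 0, 0); (4, 0, 0, 0, 0, 1); (0, 0, 0, 0, 1, 0))


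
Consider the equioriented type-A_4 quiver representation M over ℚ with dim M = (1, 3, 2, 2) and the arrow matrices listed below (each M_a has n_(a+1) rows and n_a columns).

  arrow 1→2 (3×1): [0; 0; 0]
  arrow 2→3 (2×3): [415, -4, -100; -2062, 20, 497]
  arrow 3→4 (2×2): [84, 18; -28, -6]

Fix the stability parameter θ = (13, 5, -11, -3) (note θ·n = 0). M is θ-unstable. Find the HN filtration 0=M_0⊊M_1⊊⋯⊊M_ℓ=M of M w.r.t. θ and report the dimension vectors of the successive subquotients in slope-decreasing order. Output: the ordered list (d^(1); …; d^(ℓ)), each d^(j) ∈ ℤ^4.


Barcode: M ≅ I[1,1], I[2,2], I[2,3], I[2,4], I[4,4]. HN layers by μ_θ (3 steps, strictly decreasing):
  μ^(1)=13; μ^(2)=5; μ^(3)=-3

((1, 0, 0, 0); (0, 1, 0, 0); (0, 2, 2, 2))
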